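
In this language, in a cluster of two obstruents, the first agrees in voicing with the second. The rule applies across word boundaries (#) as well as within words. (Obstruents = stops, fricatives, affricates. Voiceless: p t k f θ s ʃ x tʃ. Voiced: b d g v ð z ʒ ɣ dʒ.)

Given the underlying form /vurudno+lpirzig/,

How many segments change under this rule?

0

No segment meets the rule's conditions.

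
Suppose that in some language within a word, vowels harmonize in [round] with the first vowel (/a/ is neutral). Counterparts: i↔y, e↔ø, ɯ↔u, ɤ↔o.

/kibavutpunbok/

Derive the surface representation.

/u/ harmonizes with /i/ ([-round]) → [ɯ]
/u/ harmonizes with /i/ ([-round]) → [ɯ]
/o/ harmonizes with /i/ ([-round]) → [ɤ]

[kibavɯtpɯnbɤk]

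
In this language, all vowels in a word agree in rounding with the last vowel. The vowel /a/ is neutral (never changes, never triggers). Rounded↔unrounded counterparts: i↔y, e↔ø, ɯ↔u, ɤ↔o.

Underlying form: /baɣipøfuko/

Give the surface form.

/i/ harmonizes with /o/ ([+round]) → [y]

[baɣypøfuko]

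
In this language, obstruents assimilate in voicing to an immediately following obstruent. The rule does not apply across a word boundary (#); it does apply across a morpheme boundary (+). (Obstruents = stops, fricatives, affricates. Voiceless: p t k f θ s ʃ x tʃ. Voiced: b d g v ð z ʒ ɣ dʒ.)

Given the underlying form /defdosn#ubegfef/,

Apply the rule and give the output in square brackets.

/f/ before /d/ (voiced) → [v]
/g/ before /f/ (voiceless) → [k]

[devdosn#ubekfef]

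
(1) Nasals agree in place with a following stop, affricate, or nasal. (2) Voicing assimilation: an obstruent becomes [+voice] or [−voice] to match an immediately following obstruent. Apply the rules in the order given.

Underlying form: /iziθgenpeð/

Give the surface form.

Rule 1: /n/ before /p/ (labial) → [m]
After rule 1: iziθgempeð
Rule 2: /θ/ before /g/ (voiced) → [ð]

[iziðgempeð]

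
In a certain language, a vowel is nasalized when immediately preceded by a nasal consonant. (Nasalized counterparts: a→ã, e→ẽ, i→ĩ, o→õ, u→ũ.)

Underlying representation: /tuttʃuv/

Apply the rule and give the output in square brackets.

no segment meets the rule's conditions; no change.

[tuttʃuv]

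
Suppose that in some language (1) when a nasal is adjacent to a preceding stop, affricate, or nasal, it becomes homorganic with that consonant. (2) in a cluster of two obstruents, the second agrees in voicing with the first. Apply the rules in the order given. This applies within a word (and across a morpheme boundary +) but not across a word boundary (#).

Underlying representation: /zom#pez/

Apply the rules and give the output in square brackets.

Rule 1: no segment meets the rule's conditions; no change.
After rule 1: zom#pez
Rule 2: no segment meets the rule's conditions; no change.

[zom#pez]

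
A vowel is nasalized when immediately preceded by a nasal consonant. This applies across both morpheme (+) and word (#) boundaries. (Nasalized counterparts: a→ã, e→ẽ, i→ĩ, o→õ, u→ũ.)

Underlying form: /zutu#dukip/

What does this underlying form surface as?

[zutu#dukip]

no segment meets the rule's conditions; no change.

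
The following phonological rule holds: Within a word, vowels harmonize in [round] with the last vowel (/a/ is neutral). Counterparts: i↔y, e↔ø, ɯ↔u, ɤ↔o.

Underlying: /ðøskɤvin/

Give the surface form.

[ðeskɤvin]

/ø/ harmonizes with /i/ ([-round]) → [e]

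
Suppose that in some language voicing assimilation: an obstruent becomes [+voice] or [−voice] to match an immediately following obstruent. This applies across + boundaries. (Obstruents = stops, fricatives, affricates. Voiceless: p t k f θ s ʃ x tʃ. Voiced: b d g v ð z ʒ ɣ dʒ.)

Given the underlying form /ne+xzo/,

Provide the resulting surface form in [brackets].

/x/ before /z/ (voiced) → [ɣ]

[ne+ɣzo]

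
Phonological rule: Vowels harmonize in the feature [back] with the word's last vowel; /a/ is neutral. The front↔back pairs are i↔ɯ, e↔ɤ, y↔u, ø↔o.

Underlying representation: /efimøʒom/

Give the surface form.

[ɤfɯmoʒom]

/e/ harmonizes with /o/ ([+back]) → [ɤ]
/i/ harmonizes with /o/ ([+back]) → [ɯ]
/ø/ harmonizes with /o/ ([+back]) → [o]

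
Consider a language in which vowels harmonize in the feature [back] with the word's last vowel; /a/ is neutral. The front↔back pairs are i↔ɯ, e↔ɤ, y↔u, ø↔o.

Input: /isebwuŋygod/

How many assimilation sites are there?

3

/i/ harmonizes with /o/ ([+back]) → [ɯ]
/e/ harmonizes with /o/ ([+back]) → [ɤ]
/y/ harmonizes with /o/ ([+back]) → [u]
3 segments change.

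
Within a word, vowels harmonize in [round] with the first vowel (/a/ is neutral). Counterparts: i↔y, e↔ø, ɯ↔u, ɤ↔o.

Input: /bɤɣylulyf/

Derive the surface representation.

/y/ harmonizes with /ɤ/ ([-round]) → [i]
/u/ harmonizes with /ɤ/ ([-round]) → [ɯ]
/y/ harmonizes with /ɤ/ ([-round]) → [i]

[bɤɣilɯlif]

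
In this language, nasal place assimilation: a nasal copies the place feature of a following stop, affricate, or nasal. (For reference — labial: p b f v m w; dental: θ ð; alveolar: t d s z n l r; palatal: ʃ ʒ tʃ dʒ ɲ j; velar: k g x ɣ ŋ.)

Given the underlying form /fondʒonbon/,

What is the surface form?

[foɲdʒombon]

/n/ before /dʒ/ (palatal) → [ɲ]
/n/ before /b/ (labial) → [m]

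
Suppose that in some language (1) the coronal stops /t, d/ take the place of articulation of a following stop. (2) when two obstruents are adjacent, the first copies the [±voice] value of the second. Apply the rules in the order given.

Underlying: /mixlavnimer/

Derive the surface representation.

[mixlavnimer]

Rule 1: no segment meets the rule's conditions; no change.
After rule 1: mixlavnimer
Rule 2: no segment meets the rule's conditions; no change.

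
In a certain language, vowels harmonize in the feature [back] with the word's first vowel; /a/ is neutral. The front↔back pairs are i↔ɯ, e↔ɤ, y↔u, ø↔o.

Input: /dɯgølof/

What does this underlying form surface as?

/ø/ harmonizes with /ɯ/ ([+back]) → [o]

[dɯgolof]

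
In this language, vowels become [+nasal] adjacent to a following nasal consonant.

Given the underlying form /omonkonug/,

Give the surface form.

/o/ before nasal /m/ → [õ]
/o/ before nasal /n/ → [õ]
/o/ before nasal /n/ → [õ]

[õmõnkõnug]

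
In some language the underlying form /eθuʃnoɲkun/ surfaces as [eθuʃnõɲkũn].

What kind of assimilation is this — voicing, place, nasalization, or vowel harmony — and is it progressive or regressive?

/o/→[õ] /u/→[ũ].
Each target copies a feature from the following segment, so the direction is regressive.

nasalization, regressive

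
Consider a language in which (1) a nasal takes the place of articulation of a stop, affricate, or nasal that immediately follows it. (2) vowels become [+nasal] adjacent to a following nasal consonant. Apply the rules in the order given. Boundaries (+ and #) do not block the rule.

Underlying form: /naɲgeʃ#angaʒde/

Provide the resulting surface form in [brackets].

Rule 1: /ɲ/ before /g/ (velar) → [ŋ]
Rule 1: /n/ before /g/ (velar) → [ŋ]
After rule 1: naŋgeʃ#aŋgaʒde
Rule 2: /a/ before nasal /ŋ/ → [ã]
Rule 2: /a/ before nasal /ŋ/ → [ã]

[nãŋgeʃ#ãŋgaʒde]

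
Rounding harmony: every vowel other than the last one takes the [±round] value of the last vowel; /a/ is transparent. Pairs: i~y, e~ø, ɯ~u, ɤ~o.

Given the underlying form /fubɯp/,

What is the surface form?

/u/ harmonizes with /ɯ/ ([-round]) → [ɯ]

[fɯbɯp]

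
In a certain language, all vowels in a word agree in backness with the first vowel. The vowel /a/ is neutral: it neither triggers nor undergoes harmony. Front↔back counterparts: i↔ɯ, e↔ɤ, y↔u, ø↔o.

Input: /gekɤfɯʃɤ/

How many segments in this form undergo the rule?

3

/ɤ/ harmonizes with /e/ ([-back]) → [e]
/ɯ/ harmonizes with /e/ ([-back]) → [i]
/ɤ/ harmonizes with /e/ ([-back]) → [e]
3 segments change.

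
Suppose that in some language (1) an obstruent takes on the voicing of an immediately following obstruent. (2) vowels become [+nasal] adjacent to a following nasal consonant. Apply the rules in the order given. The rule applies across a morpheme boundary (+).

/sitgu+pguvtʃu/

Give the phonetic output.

[sidgu+bguftʃu]

Rule 1: /t/ before /g/ (voiced) → [d]
Rule 1: /p/ before /g/ (voiced) → [b]
Rule 1: /v/ before /tʃ/ (voiceless) → [f]
After rule 1: sidgu+bguftʃu
Rule 2: no segment meets the rule's conditions; no change.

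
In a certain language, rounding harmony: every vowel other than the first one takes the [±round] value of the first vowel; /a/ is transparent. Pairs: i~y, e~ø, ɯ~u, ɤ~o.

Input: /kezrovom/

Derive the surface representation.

[kezrɤvɤm]

/o/ harmonizes with /e/ ([-round]) → [ɤ]
/o/ harmonizes with /e/ ([-round]) → [ɤ]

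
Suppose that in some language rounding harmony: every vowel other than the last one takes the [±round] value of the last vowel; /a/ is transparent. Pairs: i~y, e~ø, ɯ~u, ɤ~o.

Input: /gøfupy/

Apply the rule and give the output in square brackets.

[gøfupy]

no segment meets the rule's conditions; no change.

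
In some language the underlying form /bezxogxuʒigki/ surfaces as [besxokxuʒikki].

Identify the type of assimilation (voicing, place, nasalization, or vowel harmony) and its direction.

/z/→[s] /g/→[k] /g/→[k].
Each target copies a feature from the following segment, so the direction is regressive.

voicing assimilation, regressive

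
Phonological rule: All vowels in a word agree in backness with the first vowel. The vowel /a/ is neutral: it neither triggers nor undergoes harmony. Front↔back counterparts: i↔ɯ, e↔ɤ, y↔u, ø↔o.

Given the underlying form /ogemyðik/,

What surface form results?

[ogɤmuðɯk]

/e/ harmonizes with /o/ ([+back]) → [ɤ]
/y/ harmonizes with /o/ ([+back]) → [u]
/i/ harmonizes with /o/ ([+back]) → [ɯ]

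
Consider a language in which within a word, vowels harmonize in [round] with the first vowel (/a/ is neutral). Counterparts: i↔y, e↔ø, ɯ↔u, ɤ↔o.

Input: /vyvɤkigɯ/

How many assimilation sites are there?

/ɤ/ harmonizes with /y/ ([+round]) → [o]
/i/ harmonizes with /y/ ([+round]) → [y]
/ɯ/ harmonizes with /y/ ([+round]) → [u]
3 segments change.

3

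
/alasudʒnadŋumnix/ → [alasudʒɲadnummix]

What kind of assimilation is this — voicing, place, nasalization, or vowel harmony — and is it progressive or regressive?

/n/→[ɲ] /ŋ/→[n] /n/→[m].
Each target copies a feature from the preceding segment, so the direction is progressive.

place assimilation, progressive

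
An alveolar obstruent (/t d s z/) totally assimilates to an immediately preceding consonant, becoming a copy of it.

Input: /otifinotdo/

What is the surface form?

/d/ after /t/ → [t] (total assimilation)

[otifinotto]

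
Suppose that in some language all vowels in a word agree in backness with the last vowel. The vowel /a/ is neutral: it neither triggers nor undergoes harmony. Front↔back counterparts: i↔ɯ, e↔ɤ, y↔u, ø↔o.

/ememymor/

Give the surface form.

/e/ harmonizes with /o/ ([+back]) → [ɤ]
/e/ harmonizes with /o/ ([+back]) → [ɤ]
/y/ harmonizes with /o/ ([+back]) → [u]

[ɤmɤmumor]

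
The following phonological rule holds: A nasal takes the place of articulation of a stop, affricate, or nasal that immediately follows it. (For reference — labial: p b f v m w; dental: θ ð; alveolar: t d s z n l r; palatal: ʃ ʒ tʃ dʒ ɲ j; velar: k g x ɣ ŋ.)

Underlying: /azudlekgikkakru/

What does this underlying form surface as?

no segment meets the rule's conditions; no change.

[azudlekgikkakru]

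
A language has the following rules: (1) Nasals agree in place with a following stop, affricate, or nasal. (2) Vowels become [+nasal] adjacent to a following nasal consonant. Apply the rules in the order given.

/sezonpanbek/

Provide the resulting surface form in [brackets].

Rule 1: /n/ before /p/ (labial) → [m]
Rule 1: /n/ before /b/ (labial) → [m]
After rule 1: sezompambek
Rule 2: /o/ before nasal /m/ → [õ]
Rule 2: /a/ before nasal /m/ → [ã]

[sezõmpãmbek]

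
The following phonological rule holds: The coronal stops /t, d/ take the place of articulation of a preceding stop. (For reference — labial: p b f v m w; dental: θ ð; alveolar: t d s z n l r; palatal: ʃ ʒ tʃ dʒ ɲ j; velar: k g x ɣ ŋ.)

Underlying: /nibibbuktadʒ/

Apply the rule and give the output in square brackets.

[nibibbukkadʒ]

/t/ after /k/ (velar) → [k]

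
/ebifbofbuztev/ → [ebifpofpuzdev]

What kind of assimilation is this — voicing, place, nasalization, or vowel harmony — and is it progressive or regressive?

voicing assimilation, progressive

/b/→[p] /b/→[p] /t/→[d].
Each target copies a feature from the preceding segment, so the direction is progressive.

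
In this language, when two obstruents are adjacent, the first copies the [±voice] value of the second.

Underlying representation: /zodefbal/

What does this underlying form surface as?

[zodevbal]

/f/ before /b/ (voiced) → [v]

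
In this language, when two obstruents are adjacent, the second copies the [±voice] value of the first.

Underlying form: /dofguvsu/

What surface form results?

/g/ after /f/ (voiceless) → [k]
/s/ after /v/ (voiced) → [z]

[dofkuvzu]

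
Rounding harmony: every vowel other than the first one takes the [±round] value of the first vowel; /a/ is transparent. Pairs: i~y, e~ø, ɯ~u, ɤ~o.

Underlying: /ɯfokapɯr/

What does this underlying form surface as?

/o/ harmonizes with /ɯ/ ([-round]) → [ɤ]

[ɯfɤkapɯr]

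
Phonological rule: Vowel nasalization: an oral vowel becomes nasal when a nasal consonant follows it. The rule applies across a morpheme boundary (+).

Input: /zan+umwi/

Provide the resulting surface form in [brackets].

/a/ before nasal /n/ → [ã]
/u/ before nasal /m/ → [ũ]

[zãn+ũmwi]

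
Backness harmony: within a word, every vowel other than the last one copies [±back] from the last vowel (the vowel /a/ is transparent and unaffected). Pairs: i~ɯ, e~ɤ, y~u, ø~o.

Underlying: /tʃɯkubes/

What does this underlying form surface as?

/ɯ/ harmonizes with /e/ ([-back]) → [i]
/u/ harmonizes with /e/ ([-back]) → [y]

[tʃikybes]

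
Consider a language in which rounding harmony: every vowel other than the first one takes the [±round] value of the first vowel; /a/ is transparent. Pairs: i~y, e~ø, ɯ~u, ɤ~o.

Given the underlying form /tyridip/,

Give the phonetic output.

/i/ harmonizes with /y/ ([+round]) → [y]
/i/ harmonizes with /y/ ([+round]) → [y]

[tyrydyp]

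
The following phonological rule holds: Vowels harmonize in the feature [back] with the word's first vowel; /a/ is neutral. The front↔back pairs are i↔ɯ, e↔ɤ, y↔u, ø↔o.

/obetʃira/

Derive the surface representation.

/e/ harmonizes with /o/ ([+back]) → [ɤ]
/i/ harmonizes with /o/ ([+back]) → [ɯ]

[obɤtʃɯra]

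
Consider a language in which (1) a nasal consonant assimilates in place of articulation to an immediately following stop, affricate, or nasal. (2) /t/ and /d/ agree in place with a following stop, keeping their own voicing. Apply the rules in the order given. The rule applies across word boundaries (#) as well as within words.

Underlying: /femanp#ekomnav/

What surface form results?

[femamp#ekonnav]

Rule 1: /n/ before /p/ (labial) → [m]
Rule 1: /m/ before /n/ (alveolar) → [n]
After rule 1: femamp#ekonnav
Rule 2: no segment meets the rule's conditions; no change.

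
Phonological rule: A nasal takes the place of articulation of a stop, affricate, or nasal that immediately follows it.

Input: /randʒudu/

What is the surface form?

/n/ before /dʒ/ (palatal) → [ɲ]

[raɲdʒudu]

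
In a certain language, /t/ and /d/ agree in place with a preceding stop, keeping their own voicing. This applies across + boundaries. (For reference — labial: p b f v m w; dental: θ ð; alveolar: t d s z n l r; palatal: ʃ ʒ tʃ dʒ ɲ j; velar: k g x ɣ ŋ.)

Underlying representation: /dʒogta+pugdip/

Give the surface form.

/t/ after /g/ (velar) → [k]
/d/ after /g/ (velar) → [g]

[dʒogka+puggip]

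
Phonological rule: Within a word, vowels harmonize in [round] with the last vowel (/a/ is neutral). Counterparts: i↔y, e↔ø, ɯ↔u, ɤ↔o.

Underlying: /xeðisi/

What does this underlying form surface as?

no segment meets the rule's conditions; no change.

[xeðisi]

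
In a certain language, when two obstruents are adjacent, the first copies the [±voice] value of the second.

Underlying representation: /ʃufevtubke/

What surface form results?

/v/ before /t/ (voiceless) → [f]
/b/ before /k/ (voiceless) → [p]

[ʃufeftupke]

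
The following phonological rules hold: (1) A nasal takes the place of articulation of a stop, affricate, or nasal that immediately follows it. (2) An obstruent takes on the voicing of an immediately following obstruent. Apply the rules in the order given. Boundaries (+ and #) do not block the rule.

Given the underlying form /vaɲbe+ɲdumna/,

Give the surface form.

[vambe+ndunna]

Rule 1: /ɲ/ before /b/ (labial) → [m]
Rule 1: /ɲ/ before /d/ (alveolar) → [n]
Rule 1: /m/ before /n/ (alveolar) → [n]
After rule 1: vambe+ndunna
Rule 2: no segment meets the rule's conditions; no change.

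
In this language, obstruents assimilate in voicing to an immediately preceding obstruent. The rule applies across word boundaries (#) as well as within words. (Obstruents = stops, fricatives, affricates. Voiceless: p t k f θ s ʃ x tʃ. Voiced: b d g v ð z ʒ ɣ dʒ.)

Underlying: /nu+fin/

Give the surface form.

no segment meets the rule's conditions; no change.

[nu+fin]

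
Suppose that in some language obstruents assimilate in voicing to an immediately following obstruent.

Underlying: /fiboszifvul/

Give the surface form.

/s/ before /z/ (voiced) → [z]
/f/ before /v/ (voiced) → [v]

[fibozzivvul]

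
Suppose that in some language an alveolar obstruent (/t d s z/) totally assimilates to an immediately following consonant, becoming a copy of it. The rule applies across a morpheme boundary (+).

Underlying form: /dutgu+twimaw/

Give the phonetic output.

[duggu+wwimaw]

/t/ before /g/ → [g] (total assimilation)
/t/ before /w/ → [w] (total assimilation)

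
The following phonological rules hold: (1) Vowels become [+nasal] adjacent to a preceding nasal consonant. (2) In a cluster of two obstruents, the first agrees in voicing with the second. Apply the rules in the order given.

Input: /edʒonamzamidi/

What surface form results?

Rule 1: /a/ after nasal /n/ → [ã]
Rule 1: /i/ after nasal /m/ → [ĩ]
After rule 1: edʒonãmzamĩdi
Rule 2: no segment meets the rule's conditions; no change.

[edʒonãmzamĩdi]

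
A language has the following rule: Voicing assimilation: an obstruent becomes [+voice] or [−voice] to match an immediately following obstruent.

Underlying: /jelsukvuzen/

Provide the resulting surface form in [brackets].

[jelsugvuzen]

/k/ before /v/ (voiced) → [g]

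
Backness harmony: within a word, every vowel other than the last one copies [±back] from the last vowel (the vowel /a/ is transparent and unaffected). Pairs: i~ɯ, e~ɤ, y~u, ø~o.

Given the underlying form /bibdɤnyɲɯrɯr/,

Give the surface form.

/i/ harmonizes with /ɯ/ ([+back]) → [ɯ]
/y/ harmonizes with /ɯ/ ([+back]) → [u]

[bɯbdɤnuɲɯrɯr]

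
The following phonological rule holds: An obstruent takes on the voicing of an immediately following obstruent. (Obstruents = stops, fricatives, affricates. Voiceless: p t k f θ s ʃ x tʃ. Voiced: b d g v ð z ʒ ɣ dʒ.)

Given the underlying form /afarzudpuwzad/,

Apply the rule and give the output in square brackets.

/d/ before /p/ (voiceless) → [t]

[afarzutpuwzad]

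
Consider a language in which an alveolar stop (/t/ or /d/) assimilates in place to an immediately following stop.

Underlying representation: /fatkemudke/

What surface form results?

/t/ before /k/ (velar) → [k]
/d/ before /k/ (velar) → [g]

[fakkemugke]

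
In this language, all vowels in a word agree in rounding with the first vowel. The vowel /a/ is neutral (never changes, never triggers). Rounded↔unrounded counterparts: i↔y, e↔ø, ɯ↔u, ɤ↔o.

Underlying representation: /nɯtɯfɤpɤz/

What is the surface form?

no segment meets the rule's conditions; no change.

[nɯtɯfɤpɤz]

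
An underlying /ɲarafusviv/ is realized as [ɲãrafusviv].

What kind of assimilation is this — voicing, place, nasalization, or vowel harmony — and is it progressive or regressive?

nasalization, progressive

/a/→[ã].
Each target copies a feature from the preceding segment, so the direction is progressive.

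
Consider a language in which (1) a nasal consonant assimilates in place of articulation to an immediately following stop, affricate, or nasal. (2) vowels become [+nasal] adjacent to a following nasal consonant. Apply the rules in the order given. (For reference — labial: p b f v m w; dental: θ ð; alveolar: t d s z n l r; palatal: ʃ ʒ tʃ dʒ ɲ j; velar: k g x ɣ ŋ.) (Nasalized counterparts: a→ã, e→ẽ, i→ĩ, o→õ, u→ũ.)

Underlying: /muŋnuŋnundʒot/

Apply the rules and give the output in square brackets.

[mũnnũnnũɲdʒot]

Rule 1: /ŋ/ before /n/ (alveolar) → [n]
Rule 1: /ŋ/ before /n/ (alveolar) → [n]
Rule 1: /n/ before /dʒ/ (palatal) → [ɲ]
After rule 1: munnunnuɲdʒot
Rule 2: /u/ before nasal /n/ → [ũ]
Rule 2: /u/ before nasal /n/ → [ũ]
Rule 2: /u/ before nasal /ɲ/ → [ũ]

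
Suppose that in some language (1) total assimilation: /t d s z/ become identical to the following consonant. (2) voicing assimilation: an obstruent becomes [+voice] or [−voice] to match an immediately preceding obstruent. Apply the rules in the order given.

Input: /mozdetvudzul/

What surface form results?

[moddevvuzzul]

Rule 1: /z/ before /d/ → [d] (total assimilation)
Rule 1: /t/ before /v/ → [v] (total assimilation)
Rule 1: /d/ before /z/ → [z] (total assimilation)
After rule 1: moddevvuzzul
Rule 2: no segment meets the rule's conditions; no change.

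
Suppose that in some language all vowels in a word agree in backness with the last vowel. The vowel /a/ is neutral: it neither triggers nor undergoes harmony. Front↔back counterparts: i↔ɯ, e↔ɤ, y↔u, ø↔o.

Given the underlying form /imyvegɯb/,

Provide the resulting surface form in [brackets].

[ɯmuvɤgɯb]

/i/ harmonizes with /ɯ/ ([+back]) → [ɯ]
/y/ harmonizes with /ɯ/ ([+back]) → [u]
/e/ harmonizes with /ɯ/ ([+back]) → [ɤ]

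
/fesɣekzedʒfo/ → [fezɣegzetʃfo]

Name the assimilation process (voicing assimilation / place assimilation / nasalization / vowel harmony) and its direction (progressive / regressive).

voicing assimilation, regressive

/s/→[z] /k/→[g] /dʒ/→[tʃ].
Each target copies a feature from the following segment, so the direction is regressive.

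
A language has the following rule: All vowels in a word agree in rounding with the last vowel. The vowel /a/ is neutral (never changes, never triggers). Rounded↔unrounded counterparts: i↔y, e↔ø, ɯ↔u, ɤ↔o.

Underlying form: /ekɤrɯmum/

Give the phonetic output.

/e/ harmonizes with /u/ ([+round]) → [ø]
/ɤ/ harmonizes with /u/ ([+round]) → [o]
/ɯ/ harmonizes with /u/ ([+round]) → [u]

[økorumum]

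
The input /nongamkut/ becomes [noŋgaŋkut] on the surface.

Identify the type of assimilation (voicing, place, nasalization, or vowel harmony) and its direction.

place assimilation, regressive

/n/→[ŋ] /m/→[ŋ].
Each target copies a feature from the following segment, so the direction is regressive.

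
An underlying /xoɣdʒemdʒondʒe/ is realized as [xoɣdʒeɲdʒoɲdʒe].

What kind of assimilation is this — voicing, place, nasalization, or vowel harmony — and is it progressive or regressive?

place assimilation, regressive

/m/→[ɲ] /n/→[ɲ].
Each target copies a feature from the following segment, so the direction is regressive.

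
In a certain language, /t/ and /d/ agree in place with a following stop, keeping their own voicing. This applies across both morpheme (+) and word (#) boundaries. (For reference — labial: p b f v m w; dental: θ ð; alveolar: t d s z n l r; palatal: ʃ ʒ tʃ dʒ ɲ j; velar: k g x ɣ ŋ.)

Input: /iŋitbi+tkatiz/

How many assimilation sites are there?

/t/ before /b/ (labial) → [p]
/t/ before /k/ (velar) → [k]
2 segments change.

2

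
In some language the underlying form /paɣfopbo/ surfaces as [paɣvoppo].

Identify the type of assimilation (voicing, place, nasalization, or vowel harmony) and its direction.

voicing assimilation, progressive

/f/→[v] /b/→[p].
Each target copies a feature from the preceding segment, so the direction is progressive.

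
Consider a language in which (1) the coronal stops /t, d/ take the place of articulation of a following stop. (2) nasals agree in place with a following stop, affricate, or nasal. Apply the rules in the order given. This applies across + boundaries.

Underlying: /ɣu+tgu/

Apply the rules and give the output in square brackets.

Rule 1: /t/ before /g/ (velar) → [k]
After rule 1: ɣu+kgu
Rule 2: no segment meets the rule's conditions; no change.

[ɣu+kgu]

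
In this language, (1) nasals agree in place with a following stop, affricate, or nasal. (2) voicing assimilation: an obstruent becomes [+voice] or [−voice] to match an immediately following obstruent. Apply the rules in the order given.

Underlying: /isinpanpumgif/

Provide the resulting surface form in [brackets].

Rule 1: /n/ before /p/ (labial) → [m]
Rule 1: /n/ before /p/ (labial) → [m]
Rule 1: /m/ before /g/ (velar) → [ŋ]
After rule 1: isimpampuŋgif
Rule 2: no segment meets the rule's conditions; no change.

[isimpampuŋgif]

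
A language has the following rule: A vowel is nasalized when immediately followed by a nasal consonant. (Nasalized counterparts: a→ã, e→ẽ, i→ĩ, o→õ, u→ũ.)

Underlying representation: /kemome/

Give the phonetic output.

/e/ before nasal /m/ → [ẽ]
/o/ before nasal /m/ → [õ]

[kẽmõme]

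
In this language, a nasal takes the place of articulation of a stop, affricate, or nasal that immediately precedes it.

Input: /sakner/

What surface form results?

/n/ after /k/ (velar) → [ŋ]

[sakŋer]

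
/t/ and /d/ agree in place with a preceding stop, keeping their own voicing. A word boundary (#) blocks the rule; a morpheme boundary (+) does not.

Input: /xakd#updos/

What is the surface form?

[xakg#upbos]

/d/ after /k/ (velar) → [g]
/d/ after /p/ (labial) → [b]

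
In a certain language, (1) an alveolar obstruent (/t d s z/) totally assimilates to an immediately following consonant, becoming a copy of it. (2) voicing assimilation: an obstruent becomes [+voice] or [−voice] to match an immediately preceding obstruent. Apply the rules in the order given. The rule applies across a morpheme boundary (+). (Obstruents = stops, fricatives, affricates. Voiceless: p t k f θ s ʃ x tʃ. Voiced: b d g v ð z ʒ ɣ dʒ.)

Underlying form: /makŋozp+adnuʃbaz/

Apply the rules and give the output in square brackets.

[makŋopp+annuʃpaz]

Rule 1: /z/ before /p/ → [p] (total assimilation)
Rule 1: /d/ before /n/ → [n] (total assimilation)
After rule 1: makŋopp+annuʃbaz
Rule 2: /b/ after /ʃ/ (voiceless) → [p]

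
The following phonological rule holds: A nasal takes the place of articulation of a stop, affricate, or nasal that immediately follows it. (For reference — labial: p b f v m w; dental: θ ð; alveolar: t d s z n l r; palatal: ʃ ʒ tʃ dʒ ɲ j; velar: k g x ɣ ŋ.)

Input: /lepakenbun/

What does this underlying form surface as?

/n/ before /b/ (labial) → [m]

[lepakembun]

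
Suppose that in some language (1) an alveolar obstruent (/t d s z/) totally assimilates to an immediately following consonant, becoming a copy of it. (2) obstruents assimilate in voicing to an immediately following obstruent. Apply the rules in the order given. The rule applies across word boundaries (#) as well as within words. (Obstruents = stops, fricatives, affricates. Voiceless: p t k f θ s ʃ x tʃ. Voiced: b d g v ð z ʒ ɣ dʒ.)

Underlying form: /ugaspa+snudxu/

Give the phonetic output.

[ugappa+nnuxxu]

Rule 1: /s/ before /p/ → [p] (total assimilation)
Rule 1: /s/ before /n/ → [n] (total assimilation)
Rule 1: /d/ before /x/ → [x] (total assimilation)
After rule 1: ugappa+nnuxxu
Rule 2: no segment meets the rule's conditions; no change.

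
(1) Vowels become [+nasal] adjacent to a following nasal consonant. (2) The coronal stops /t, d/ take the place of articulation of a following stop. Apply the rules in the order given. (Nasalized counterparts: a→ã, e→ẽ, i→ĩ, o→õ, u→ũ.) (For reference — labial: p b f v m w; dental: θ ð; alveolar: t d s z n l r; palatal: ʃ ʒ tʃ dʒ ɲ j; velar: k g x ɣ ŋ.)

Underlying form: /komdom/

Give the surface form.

Rule 1: /o/ before nasal /m/ → [õ]
Rule 1: /o/ before nasal /m/ → [õ]
After rule 1: kõmdõm
Rule 2: no segment meets the rule's conditions; no change.

[kõmdõm]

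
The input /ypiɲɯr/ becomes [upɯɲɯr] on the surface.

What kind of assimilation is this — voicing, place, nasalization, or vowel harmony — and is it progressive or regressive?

/y/→[u] /i/→[ɯ].
Vowels agree with the last vowel, so the harmony is regressive.

vowel harmony, regressive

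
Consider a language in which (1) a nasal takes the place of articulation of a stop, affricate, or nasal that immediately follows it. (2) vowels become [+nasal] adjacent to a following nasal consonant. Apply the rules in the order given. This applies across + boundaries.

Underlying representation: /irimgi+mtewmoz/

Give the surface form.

Rule 1: /m/ before /g/ (velar) → [ŋ]
Rule 1: /m/ before /t/ (alveolar) → [n]
After rule 1: iriŋgi+ntewmoz
Rule 2: /i/ before nasal /ŋ/ → [ĩ]
Rule 2: /i/ before nasal /n/ → [ĩ]

[irĩŋgĩ+ntewmoz]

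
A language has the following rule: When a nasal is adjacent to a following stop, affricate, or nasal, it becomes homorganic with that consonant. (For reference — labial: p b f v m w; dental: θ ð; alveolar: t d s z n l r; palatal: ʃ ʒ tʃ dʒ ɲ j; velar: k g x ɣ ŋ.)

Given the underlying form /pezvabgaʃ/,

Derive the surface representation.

[pezvabgaʃ]

no segment meets the rule's conditions; no change.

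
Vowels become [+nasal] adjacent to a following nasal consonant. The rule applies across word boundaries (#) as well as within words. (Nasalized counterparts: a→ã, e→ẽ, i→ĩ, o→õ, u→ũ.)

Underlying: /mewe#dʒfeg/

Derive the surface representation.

no segment meets the rule's conditions; no change.

[mewe#dʒfeg]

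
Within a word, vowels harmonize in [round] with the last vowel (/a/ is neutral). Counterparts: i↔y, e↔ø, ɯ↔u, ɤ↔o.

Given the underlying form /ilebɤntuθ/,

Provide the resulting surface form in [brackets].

/i/ harmonizes with /u/ ([+round]) → [y]
/e/ harmonizes with /u/ ([+round]) → [ø]
/ɤ/ harmonizes with /u/ ([+round]) → [o]

[yløbontuθ]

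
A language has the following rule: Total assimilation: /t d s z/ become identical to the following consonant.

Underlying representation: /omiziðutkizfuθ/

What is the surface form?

[omiziðukkiffuθ]

/t/ before /k/ → [k] (total assimilation)
/z/ before /f/ → [f] (total assimilation)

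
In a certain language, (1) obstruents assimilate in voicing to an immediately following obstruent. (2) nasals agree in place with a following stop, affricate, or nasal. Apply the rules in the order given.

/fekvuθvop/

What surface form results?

[fegvuðvop]

Rule 1: /k/ before /v/ (voiced) → [g]
Rule 1: /θ/ before /v/ (voiced) → [ð]
After rule 1: fegvuðvop
Rule 2: no segment meets the rule's conditions; no change.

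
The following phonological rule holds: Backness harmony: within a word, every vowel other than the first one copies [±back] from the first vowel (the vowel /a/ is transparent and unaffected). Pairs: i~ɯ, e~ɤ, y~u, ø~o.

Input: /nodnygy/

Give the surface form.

/y/ harmonizes with /o/ ([+back]) → [u]
/y/ harmonizes with /o/ ([+back]) → [u]

[nodnugu]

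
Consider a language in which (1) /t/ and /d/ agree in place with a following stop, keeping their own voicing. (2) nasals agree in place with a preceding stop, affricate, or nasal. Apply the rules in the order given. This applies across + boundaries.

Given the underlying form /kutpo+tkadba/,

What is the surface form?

Rule 1: /t/ before /p/ (labial) → [p]
Rule 1: /t/ before /k/ (velar) → [k]
Rule 1: /d/ before /b/ (labial) → [b]
After rule 1: kuppo+kkabba
Rule 2: no segment meets the rule's conditions; no change.

[kuppo+kkabba]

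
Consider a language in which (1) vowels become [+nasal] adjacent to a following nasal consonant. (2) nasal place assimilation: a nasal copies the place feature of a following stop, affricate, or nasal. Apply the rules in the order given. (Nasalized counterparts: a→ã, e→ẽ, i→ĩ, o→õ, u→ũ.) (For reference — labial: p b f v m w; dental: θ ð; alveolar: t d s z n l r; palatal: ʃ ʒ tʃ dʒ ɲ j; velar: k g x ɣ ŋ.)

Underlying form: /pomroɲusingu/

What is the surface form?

[põmrõɲusĩŋgu]

Rule 1: /o/ before nasal /m/ → [õ]
Rule 1: /o/ before nasal /ɲ/ → [õ]
Rule 1: /i/ before nasal /n/ → [ĩ]
After rule 1: põmrõɲusĩngu
Rule 2: /n/ before /g/ (velar) → [ŋ]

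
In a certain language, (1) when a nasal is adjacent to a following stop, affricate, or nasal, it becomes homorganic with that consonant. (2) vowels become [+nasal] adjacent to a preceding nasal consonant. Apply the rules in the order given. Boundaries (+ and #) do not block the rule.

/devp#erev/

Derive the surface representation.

Rule 1: no segment meets the rule's conditions; no change.
After rule 1: devp#erev
Rule 2: no segment meets the rule's conditions; no change.

[devp#erev]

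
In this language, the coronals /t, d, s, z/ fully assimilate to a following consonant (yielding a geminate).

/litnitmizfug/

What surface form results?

[linnimmiffug]

/t/ before /n/ → [n] (total assimilation)
/t/ before /m/ → [m] (total assimilation)
/z/ before /f/ → [f] (total assimilation)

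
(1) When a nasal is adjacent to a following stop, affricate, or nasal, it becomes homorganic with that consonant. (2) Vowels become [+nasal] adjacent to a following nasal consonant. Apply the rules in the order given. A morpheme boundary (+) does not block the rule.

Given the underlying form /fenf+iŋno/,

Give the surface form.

Rule 1: /ŋ/ before /n/ (alveolar) → [n]
After rule 1: fenf+inno
Rule 2: /e/ before nasal /n/ → [ẽ]
Rule 2: /i/ before nasal /n/ → [ĩ]

[fẽnf+ĩnno]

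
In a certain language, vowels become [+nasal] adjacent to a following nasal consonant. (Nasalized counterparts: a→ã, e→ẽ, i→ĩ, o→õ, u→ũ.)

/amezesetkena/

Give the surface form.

[ãmezesetkẽna]

/a/ before nasal /m/ → [ã]
/e/ before nasal /n/ → [ẽ]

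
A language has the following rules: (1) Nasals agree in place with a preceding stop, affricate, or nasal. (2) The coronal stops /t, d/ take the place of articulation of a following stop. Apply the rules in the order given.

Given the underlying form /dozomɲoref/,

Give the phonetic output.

[dozommoref]

Rule 1: /ɲ/ after /m/ (labial) → [m]
After rule 1: dozommoref
Rule 2: no segment meets the rule's conditions; no change.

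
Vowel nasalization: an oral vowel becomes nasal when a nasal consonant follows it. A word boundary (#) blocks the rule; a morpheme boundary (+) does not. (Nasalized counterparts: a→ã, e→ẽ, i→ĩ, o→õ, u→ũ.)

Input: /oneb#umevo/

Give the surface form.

/o/ before nasal /n/ → [õ]
/u/ before nasal /m/ → [ũ]

[õneb#ũmevo]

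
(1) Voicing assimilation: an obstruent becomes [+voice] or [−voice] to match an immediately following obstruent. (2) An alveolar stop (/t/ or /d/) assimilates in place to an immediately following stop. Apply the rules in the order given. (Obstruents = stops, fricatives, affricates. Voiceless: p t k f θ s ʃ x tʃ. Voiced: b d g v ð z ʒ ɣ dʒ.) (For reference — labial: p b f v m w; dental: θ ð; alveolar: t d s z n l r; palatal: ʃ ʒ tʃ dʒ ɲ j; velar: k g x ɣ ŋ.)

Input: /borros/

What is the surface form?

Rule 1: no segment meets the rule's conditions; no change.
After rule 1: borros
Rule 2: no segment meets the rule's conditions; no change.

[borros]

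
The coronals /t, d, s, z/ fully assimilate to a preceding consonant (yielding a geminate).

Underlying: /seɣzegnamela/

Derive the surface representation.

/z/ after /ɣ/ → [ɣ] (total assimilation)

[seɣɣegnamela]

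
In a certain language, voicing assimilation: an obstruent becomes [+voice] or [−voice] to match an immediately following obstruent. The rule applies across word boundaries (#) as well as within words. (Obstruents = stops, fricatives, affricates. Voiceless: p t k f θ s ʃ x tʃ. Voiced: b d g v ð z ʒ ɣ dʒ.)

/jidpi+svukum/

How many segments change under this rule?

2

/d/ before /p/ (voiceless) → [t]
/s/ before /v/ (voiced) → [z]
2 segments change.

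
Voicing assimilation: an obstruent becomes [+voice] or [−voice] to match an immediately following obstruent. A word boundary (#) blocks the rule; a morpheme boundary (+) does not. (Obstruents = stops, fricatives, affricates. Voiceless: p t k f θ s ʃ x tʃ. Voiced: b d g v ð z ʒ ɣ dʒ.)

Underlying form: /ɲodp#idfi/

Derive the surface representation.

[ɲotp#itfi]

/d/ before /p/ (voiceless) → [t]
/d/ before /f/ (voiceless) → [t]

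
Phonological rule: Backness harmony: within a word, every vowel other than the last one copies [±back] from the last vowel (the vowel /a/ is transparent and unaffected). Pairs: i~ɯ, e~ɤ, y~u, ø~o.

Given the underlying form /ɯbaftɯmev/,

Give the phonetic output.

/ɯ/ harmonizes with /e/ ([-back]) → [i]
/ɯ/ harmonizes with /e/ ([-back]) → [i]

[ibaftimev]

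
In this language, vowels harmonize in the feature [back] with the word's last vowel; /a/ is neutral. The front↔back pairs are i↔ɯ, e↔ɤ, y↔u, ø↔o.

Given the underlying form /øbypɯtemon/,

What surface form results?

[obupɯtɤmon]

/ø/ harmonizes with /o/ ([+back]) → [o]
/y/ harmonizes with /o/ ([+back]) → [u]
/e/ harmonizes with /o/ ([+back]) → [ɤ]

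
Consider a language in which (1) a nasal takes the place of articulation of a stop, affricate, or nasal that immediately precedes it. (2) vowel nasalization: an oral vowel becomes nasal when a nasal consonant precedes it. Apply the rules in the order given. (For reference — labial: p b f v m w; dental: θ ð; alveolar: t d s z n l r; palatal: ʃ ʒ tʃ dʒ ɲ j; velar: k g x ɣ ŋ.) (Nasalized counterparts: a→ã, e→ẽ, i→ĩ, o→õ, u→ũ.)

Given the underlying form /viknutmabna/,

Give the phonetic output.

Rule 1: /n/ after /k/ (velar) → [ŋ]
Rule 1: /m/ after /t/ (alveolar) → [n]
Rule 1: /n/ after /b/ (labial) → [m]
After rule 1: vikŋutnabma
Rule 2: /u/ after nasal /ŋ/ → [ũ]
Rule 2: /a/ after nasal /n/ → [ã]
Rule 2: /a/ after nasal /m/ → [ã]

[vikŋũtnãbmã]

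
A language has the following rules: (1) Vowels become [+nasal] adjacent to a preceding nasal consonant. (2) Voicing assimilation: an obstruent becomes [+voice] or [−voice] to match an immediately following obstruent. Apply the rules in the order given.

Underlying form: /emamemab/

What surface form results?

Rule 1: /a/ after nasal /m/ → [ã]
Rule 1: /e/ after nasal /m/ → [ẽ]
Rule 1: /a/ after nasal /m/ → [ã]
After rule 1: emãmẽmãb
Rule 2: no segment meets the rule's conditions; no change.

[emãmẽmãb]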